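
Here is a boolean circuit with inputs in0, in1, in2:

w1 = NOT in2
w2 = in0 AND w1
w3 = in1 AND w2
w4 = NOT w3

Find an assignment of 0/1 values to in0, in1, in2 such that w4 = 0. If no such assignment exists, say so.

Check with in0=1 in1=1 in2=0:
w1 = NOT in2 = NOT 0 = 1
w2 = in0 AND w1 = 1 AND 1 = 1
w3 = in1 AND w2 = 1 AND 1 = 1
w4 = NOT w3 = NOT 1 = 0
So w4 = 0 as required.

in0=1 in1=1 in2=0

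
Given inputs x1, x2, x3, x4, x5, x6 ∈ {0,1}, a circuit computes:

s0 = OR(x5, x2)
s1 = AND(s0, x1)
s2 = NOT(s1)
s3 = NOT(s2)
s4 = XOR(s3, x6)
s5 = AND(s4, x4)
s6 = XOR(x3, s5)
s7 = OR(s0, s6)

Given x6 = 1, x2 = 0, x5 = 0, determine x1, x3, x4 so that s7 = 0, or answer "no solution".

s7 = OR(s0, s6) must be 0, so both s0 = 0 and s6 = 0.
s0 = OR(x5, x2) must be 0, so both x5 = 0 and x2 = 0.
Check with x6 = 1, x2 = 0, x5 = 0 and x1=1, x3=1, x4=1:
s0 = OR(x5, x2) = OR(0, 0) = 0
s1 = AND(s0, x1) = AND(0, 1) = 0
s2 = NOT(s1) = NOT 0 = 1
s3 = NOT(s2) = NOT 1 = 0
s4 = XOR(s3, x6) = XOR(0, 1) = 1
s5 = AND(s4, x4) = AND(1, 1) = 1
s6 = XOR(x3, s5) = XOR(1, 1) = 0
s7 = OR(s0, s6) = OR(0, 0) = 0
So s7 = 0.

x1=1 x3=1 x4=1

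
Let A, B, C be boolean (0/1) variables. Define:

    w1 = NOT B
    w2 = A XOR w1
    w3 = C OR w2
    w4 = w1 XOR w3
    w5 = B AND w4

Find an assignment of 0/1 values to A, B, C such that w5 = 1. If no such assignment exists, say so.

A=0, B=1, C=1

w5 = B AND w4 must be 1, so both B = 1 and w4 = 1.
w4 = w1 XOR w3 must be 1, so w1 and w3 differ.
Check with A=0, B=1, C=1:
w1 = NOT B = NOT 1 = 0
w2 = A XOR w1 = 0 XOR 0 = 0
w3 = C OR w2 = 1 OR 0 = 1
w4 = w1 XOR w3 = 0 XOR 1 = 1
w5 = B AND w4 = 1 AND 1 = 1
So w5 = 1 as required.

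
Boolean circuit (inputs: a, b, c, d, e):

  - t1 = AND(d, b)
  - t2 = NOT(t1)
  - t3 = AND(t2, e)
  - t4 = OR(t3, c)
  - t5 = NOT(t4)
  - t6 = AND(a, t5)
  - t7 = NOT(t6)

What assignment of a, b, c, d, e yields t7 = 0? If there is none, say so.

Check with a=1, b=0, c=0, d=0, e=0:
t1 = AND(d, b) = AND(0, 0) = 0
t2 = NOT(t1) = NOT 0 = 1
t3 = AND(t2, e) = AND(1, 0) = 0
t4 = OR(t3, c) = OR(0, 0) = 0
t5 = NOT(t4) = NOT 0 = 1
t6 = AND(a, t5) = AND(1, 1) = 1
t7 = NOT(t6) = NOT 1 = 0
So t7 = 0 as required.

a=1, b=0, c=0, d=0, e=0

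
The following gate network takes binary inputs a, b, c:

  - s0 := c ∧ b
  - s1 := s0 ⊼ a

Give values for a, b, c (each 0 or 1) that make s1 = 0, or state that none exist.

Check with a=1, b=1, c=1:
s0 = c ∧ b = 1 ∧ 1 = 1
s1 = s0 ⊼ a = 1 ⊼ 1 = 0
So s1 = 0 as required.

a=1, b=1, c=1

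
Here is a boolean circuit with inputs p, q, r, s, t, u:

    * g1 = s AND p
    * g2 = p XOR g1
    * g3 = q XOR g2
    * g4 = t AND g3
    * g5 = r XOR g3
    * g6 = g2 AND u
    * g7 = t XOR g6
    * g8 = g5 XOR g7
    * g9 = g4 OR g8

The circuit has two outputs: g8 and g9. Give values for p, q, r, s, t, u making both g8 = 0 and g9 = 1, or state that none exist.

Check with p=1, q=1, r=0, s=1, t=1, u=1:
g1 = s AND p = 1 AND 1 = 1
g2 = p XOR g1 = 1 XOR 1 = 0
g3 = q XOR g2 = 1 XOR 0 = 1
g4 = t AND g3 = 1 AND 1 = 1
g5 = r XOR g3 = 0 XOR 1 = 1
g6 = g2 AND u = 0 AND 1 = 0
g7 = t XOR g6 = 1 XOR 0 = 1
g8 = g5 XOR g7 = 1 XOR 1 = 0
g9 = g4 OR g8 = 1 OR 0 = 1
So g8 = 0 and g9 = 1.

p=1, q=1, r=0, s=1, t=1, u=1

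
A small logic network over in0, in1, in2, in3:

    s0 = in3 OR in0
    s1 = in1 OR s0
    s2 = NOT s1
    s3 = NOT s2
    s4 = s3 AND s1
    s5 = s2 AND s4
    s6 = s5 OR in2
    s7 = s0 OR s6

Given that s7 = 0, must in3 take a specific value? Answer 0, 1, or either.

0

s7 = s0 OR s6 must be 0, so both s0 = 0 and s6 = 0.
Every assignment with s7 = 0 has in3 = 0; there are 2 such assignment(s).
  in0=0, in1=0, in2=0, in3=0
  in0=0, in1=1, in2=0, in3=0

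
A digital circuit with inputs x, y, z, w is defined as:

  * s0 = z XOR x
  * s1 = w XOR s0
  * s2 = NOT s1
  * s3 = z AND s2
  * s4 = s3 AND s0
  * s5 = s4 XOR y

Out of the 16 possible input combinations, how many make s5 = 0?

8

s5 = s4 XOR y must be 0, so s4 and y are equal.
Enumerating the 16 input combinations, 8 give s5 = 0 and 8 give s5 = 1.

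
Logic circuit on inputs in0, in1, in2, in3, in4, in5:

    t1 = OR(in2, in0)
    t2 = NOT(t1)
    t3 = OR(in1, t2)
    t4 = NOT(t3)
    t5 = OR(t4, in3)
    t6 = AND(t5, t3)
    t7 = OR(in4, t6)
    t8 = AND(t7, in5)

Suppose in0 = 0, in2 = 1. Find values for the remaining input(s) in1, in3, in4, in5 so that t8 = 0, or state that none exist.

in1=1 in3=1 in4=1 in5=0

Check with in0 = 0, in2 = 1 and in1=1, in3=1, in4=1, in5=0:
t1 = OR(in2, in0) = OR(1, 0) = 1
t2 = NOT(t1) = NOT 1 = 0
t3 = OR(in1, t2) = OR(1, 0) = 1
t4 = NOT(t3) = NOT 1 = 0
t5 = OR(t4, in3) = OR(0, 1) = 1
t6 = AND(t5, t3) = AND(1, 1) = 1
t7 = OR(in4, t6) = OR(1, 1) = 1
t8 = AND(t7, in5) = AND(1, 0) = 0
So t8 = 0.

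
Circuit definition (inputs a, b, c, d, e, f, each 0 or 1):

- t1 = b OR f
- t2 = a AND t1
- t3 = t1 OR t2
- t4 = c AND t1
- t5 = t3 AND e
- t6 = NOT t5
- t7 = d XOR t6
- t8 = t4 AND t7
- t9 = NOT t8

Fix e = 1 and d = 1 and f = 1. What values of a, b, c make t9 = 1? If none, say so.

a=0, b=1, c=0

t9 = NOT t8 must be 1, so t8 = 0.
Check with e = 1 and d = 1 and f = 1 and a=0, b=1, c=0:
t1 = b OR f = 1 OR 1 = 1
t2 = a AND t1 = 0 AND 1 = 0
t3 = t1 OR t2 = 1 OR 0 = 1
t4 = c AND t1 = 0 AND 1 = 0
t5 = t3 AND e = 1 AND 1 = 1
t6 = NOT t5 = NOT 1 = 0
t7 = d XOR t6 = 1 XOR 0 = 1
t8 = t4 AND t7 = 0 AND 1 = 0
t9 = NOT t8 = NOT 0 = 1
So t9 = 1.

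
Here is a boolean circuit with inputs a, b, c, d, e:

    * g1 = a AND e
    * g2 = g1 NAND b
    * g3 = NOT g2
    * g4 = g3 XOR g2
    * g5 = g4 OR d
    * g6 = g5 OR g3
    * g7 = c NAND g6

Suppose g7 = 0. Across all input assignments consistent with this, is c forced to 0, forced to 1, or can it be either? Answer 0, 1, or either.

g7 = c NAND g6 must be 0, so both c = 1 and g6 = 1.
Every assignment with g7 = 0 has c = 1; there are 16 such assignment(s).

1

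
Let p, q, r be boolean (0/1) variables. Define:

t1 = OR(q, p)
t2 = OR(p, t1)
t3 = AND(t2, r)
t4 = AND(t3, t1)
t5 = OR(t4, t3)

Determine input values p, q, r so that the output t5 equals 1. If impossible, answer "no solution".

t5 = OR(t4, t3) must be 1, so at least one of t4, t3 is 1.
Check with p=0, q=1, r=1:
t1 = OR(q, p) = OR(1, 0) = 1
t2 = OR(p, t1) = OR(0, 1) = 1
t3 = AND(t2, r) = AND(1, 1) = 1
t4 = AND(t3, t1) = AND(1, 1) = 1
t5 = OR(t4, t3) = OR(1, 1) = 1
So t5 = 1 as required.

p=0, q=1, r=1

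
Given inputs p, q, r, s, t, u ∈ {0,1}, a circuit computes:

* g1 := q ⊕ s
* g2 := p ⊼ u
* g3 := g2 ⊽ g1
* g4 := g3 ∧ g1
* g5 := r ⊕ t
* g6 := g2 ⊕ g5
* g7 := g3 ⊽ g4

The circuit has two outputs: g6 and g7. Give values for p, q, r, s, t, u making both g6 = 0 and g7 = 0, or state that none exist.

Check with p=1, q=1, r=0, s=1, t=0, u=1:
g1 = q ⊕ s = 1 ⊕ 1 = 0
g2 = p ⊼ u = 1 ⊼ 1 = 0
g3 = g2 ⊽ g1 = 0 ⊽ 0 = 1
g4 = g3 ∧ g1 = 1 ∧ 0 = 0
g5 = r ⊕ t = 0 ⊕ 0 = 0
g6 = g2 ⊕ g5 = 0 ⊕ 0 = 0
g7 = g3 ⊽ g4 = 1 ⊽ 0 = 0
So g6 = 0 and g7 = 0.

p=1, q=1, r=0, s=1, t=0, u=1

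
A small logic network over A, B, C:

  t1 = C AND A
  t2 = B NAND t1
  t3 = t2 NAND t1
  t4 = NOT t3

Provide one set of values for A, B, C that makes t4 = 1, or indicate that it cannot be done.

t4 = NOT t3 must be 1, so t3 = 0.
t3 = t2 NAND t1 must be 0, so both t2 = 1 and t1 = 1.
t2 = B NAND t1 must be 1, so at least one of B, t1 is 0.
Check with A=1, B=0, C=1:
t1 = C AND A = 1 AND 1 = 1
t2 = B NAND t1 = 0 NAND 1 = 1
t3 = t2 NAND t1 = 1 NAND 1 = 0
t4 = NOT t3 = NOT 0 = 1
So t4 = 1 as required.

A=1, B=0, C=1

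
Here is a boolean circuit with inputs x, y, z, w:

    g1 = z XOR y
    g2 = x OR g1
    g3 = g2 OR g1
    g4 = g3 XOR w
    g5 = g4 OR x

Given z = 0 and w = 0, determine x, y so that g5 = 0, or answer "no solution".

x=0, y=0

g5 = g4 OR x must be 0, so both g4 = 0 and x = 0.
g4 = g3 XOR w must be 0, so g3 and w are equal.
Check with z = 0 and w = 0 and x=0, y=0:
g1 = z XOR y = 0 XOR 0 = 0
g2 = x OR g1 = 0 OR 0 = 0
g3 = g2 OR g1 = 0 OR 0 = 0
g4 = g3 XOR w = 0 XOR 0 = 0
g5 = g4 OR x = 0 OR 0 = 0
So g5 = 0.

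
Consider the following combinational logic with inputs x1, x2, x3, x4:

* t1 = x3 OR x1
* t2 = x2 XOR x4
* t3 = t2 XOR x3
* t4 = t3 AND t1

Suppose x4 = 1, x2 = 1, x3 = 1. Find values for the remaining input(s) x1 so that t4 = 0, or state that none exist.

no solution exists

With x4 = 1, x2 = 1, x3 = 1 fixed, none of the 2 settings of x1 give t4 = 0.
For example, with x1=1:
t1 = x3 OR x1 = 1 OR 1 = 1
t2 = x2 XOR x4 = 1 XOR 1 = 0
t3 = t2 XOR x3 = 0 XOR 1 = 1
t4 = t3 AND t1 = 1 AND 1 = 1
giving t4 = 1 ≠ 0.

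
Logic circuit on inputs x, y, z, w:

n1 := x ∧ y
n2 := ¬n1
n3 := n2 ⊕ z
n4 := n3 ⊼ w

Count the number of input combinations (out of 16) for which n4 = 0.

4

n4 = n3 ⊼ w must be 0, so both n3 = 1 and w = 1.
n3 = n2 ⊕ z must be 1, so n2 and z differ.
Enumerating the 16 input combinations, 4 give n4 = 0 and 12 give n4 = 1.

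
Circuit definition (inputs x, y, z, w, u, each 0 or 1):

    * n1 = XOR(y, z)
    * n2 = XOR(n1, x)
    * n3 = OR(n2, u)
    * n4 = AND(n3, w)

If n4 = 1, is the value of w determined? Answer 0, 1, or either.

n4 = AND(n3, w) must be 1, so both n3 = 1 and w = 1.
n3 = OR(n2, u) must be 1, so at least one of n2, u is 1.
Every assignment with n4 = 1 has w = 1; there are 12 such assignment(s).

1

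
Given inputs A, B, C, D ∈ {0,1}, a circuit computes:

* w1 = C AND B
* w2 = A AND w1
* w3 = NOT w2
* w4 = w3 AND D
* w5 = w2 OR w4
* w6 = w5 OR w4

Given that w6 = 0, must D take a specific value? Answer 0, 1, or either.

0

w6 = w5 OR w4 must be 0, so both w5 = 0 and w4 = 0.
Every assignment with w6 = 0 has D = 0; there are 7 such assignment(s).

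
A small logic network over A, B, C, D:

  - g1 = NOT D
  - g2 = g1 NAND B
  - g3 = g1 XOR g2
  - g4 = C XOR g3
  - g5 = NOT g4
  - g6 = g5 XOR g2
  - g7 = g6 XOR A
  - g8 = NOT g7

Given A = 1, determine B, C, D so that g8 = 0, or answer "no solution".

B=0, C=0, D=0

g8 = NOT g7 must be 0, so g7 = 1.
g7 = g6 XOR A must be 1, so g6 and A differ.
Check with A = 1 and B=0, C=0, D=0:
g1 = NOT D = NOT 0 = 1
g2 = g1 NAND B = 1 NAND 0 = 1
g3 = g1 XOR g2 = 1 XOR 1 = 0
g4 = C XOR g3 = 0 XOR 0 = 0
g5 = NOT g4 = NOT 0 = 1
g6 = g5 XOR g2 = 1 XOR 1 = 0
g7 = g6 XOR A = 0 XOR 1 = 1
g8 = NOT g7 = NOT 1 = 0
So g8 = 0.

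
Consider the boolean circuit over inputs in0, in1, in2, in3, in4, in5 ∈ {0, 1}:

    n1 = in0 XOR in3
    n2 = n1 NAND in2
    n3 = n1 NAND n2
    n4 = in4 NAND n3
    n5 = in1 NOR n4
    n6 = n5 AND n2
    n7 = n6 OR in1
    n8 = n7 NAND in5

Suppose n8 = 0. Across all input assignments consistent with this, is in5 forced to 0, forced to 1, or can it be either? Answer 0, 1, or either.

n8 = n7 NAND in5 must be 0, so both n7 = 1 and in5 = 1.
Every assignment with n8 = 0 has in5 = 1; there are 20 such assignment(s).

1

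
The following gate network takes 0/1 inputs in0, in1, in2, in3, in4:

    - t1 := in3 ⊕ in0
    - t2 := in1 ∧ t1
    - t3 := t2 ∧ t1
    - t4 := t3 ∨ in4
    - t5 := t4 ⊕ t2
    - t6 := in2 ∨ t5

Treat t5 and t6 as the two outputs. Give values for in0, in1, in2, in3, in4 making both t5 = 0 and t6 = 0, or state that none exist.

in0=0, in1=0, in2=0, in3=1, in4=0

Check with in0=0, in1=0, in2=0, in3=1, in4=0:
t1 = in3 ⊕ in0 = 1 ⊕ 0 = 1
t2 = in1 ∧ t1 = 0 ∧ 1 = 0
t3 = t2 ∧ t1 = 0 ∧ 1 = 0
t4 = t3 ∨ in4 = 0 ∨ 0 = 0
t5 = t4 ⊕ t2 = 0 ⊕ 0 = 0
t6 = in2 ∨ t5 = 0 ∨ 0 = 0
So t5 = 0 and t6 = 0.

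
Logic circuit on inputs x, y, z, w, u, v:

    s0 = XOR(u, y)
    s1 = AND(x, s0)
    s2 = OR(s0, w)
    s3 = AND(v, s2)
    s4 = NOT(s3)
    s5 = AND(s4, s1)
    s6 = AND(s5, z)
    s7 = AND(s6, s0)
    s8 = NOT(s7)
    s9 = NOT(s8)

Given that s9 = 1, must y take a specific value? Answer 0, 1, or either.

Both values of y occur among assignments with s9 = 1:
  y=0: x=1, y=0, z=1, w=0, u=1, v=0
  y=1: x=1, y=1, z=1, w=0, u=0, v=0

either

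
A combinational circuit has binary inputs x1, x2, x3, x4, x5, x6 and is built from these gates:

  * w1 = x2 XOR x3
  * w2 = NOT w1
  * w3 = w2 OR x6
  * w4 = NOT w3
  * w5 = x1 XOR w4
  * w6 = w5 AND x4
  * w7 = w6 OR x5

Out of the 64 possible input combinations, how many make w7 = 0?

w7 = w6 OR x5 must be 0, so both w6 = 0 and x5 = 0.
Enumerating the 64 input combinations, 24 give w7 = 0 and 40 give w7 = 1.

24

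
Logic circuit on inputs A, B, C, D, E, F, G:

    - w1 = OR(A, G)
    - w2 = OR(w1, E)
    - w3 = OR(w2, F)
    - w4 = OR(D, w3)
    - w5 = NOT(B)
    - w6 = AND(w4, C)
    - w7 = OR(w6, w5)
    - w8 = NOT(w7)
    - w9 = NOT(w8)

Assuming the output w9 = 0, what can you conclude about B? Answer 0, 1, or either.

w9 = NOT(w8) must be 0, so w8 = 1.
Every assignment with w9 = 0 has B = 1; there are 33 such assignment(s).

1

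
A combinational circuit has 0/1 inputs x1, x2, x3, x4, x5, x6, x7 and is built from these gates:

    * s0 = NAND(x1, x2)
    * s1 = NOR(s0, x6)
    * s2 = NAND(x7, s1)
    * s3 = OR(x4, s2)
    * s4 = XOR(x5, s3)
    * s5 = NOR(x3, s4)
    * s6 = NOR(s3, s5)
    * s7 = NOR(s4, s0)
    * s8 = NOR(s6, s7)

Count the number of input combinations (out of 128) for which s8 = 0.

s8 = NOR(s6, s7) must be 0, so at least one of s6, s7 is 1.
Enumerating the 128 input combinations, 18 give s8 = 0 and 110 give s8 = 1.

18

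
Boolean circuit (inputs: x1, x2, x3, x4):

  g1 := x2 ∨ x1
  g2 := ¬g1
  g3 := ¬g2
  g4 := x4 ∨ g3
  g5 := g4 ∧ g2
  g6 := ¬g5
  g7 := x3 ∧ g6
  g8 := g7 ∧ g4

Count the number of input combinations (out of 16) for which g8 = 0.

10

g8 = g7 ∧ g4 must be 0, so at least one of g7, g4 is 0.
Enumerating the 16 input combinations, 10 give g8 = 0 and 6 give g8 = 1.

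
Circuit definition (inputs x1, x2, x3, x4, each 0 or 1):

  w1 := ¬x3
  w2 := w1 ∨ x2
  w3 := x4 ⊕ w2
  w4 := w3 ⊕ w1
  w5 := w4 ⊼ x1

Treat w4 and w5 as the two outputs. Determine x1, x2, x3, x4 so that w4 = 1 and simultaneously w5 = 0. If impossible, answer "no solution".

x1=1, x2=0, x3=1, x4=1

Check with x1=1, x2=0, x3=1, x4=1:
w1 = ¬x3 = ¬1 = 0
w2 = w1 ∨ x2 = 0 ∨ 0 = 0
w3 = x4 ⊕ w2 = 1 ⊕ 0 = 1
w4 = w3 ⊕ w1 = 1 ⊕ 0 = 1
w5 = w4 ⊼ x1 = 1 ⊼ 1 = 0
So w4 = 1 and w5 = 0.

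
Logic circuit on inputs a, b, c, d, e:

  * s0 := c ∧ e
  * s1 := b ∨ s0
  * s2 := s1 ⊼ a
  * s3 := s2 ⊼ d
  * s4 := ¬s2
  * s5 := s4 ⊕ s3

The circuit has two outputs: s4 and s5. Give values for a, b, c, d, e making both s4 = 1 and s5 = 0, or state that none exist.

a=1 b=1 c=1 d=0 e=1

Check with a=1 b=1 c=1 d=0 e=1:
s0 = c ∧ e = 1 ∧ 1 = 1
s1 = b ∨ s0 = 1 ∨ 1 = 1
s2 = s1 ⊼ a = 1 ⊼ 1 = 0
s3 = s2 ⊼ d = 0 ⊼ 0 = 1
s4 = ¬s2 = ¬0 = 1
s5 = s4 ⊕ s3 = 1 ⊕ 1 = 0
So s4 = 1 and s5 = 0.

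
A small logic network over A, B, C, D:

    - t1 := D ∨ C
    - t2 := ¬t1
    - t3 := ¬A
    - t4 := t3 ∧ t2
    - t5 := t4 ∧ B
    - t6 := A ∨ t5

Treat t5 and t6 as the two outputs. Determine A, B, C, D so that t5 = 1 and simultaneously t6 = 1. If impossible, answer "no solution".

Check with A=0, B=1, C=0, D=0:
t1 = D ∨ C = 0 ∨ 0 = 0
t2 = ¬t1 = ¬0 = 1
t3 = ¬A = ¬0 = 1
t4 = t3 ∧ t2 = 1 ∧ 1 = 1
t5 = t4 ∧ B = 1 ∧ 1 = 1
t6 = A ∨ t5 = 0 ∨ 1 = 1
So t5 = 1 and t6 = 1.

A=0, B=1, C=0, D=0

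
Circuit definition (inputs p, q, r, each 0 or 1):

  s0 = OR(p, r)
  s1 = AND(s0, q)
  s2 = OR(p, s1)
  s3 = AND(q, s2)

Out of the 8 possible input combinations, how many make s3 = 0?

s3 = AND(q, s2) must be 0, so at least one of q, s2 is 0.
Satisfying assignments:
  p=0, q=0, r=0
  p=0, q=0, r=1
  p=0, q=1, r=0
  p=1, q=0, r=0
  p=1, q=0, r=1

5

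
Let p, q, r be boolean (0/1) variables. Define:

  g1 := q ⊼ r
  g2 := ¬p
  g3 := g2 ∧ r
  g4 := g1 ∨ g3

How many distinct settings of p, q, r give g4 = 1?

g4 = g1 ∨ g3 must be 1, so at least one of g1, g3 is 1.
Enumerating the 8 input combinations, 7 give g4 = 1 and 1 give g4 = 0.

7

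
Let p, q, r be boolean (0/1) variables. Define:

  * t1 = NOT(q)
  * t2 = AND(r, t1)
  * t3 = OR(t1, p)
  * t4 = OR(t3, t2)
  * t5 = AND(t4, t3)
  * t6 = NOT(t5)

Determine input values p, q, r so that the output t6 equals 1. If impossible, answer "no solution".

t6 = NOT(t5) must be 1, so t5 = 0.
Check with p=0, q=1, r=1:
t1 = NOT(q) = NOT 1 = 0
t2 = AND(r, t1) = AND(1, 0) = 0
t3 = OR(t1, p) = OR(0, 0) = 0
t4 = OR(t3, t2) = OR(0, 0) = 0
t5 = AND(t4, t3) = AND(0, 0) = 0
t6 = NOT(t5) = NOT 0 = 1
So t6 = 1 as required.

p=0, q=1, r=1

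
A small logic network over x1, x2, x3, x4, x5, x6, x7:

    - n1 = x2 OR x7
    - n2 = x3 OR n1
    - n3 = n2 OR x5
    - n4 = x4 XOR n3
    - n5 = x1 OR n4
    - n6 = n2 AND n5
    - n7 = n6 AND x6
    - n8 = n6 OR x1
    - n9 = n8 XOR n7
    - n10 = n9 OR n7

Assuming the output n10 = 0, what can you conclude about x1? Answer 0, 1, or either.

n10 = n9 OR n7 must be 0, so both n9 = 0 and n7 = 0.
n9 = n8 XOR n7 must be 0, so n8 and n7 are equal.
n7 = n6 AND x6 must be 0, so at least one of n6, x6 is 0.
Every assignment with n10 = 0 has x1 = 0; there are 36 such assignment(s).

0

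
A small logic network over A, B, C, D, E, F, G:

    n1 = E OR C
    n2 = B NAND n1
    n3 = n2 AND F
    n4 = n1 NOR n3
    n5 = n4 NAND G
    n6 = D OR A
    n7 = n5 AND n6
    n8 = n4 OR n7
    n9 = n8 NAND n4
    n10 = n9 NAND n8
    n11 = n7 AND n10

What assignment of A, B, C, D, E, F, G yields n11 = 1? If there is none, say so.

A=1, B=0, C=0, D=0, E=0, F=0, G=0

n11 = n7 AND n10 must be 1, so both n7 = 1 and n10 = 1.
Check with A=1, B=0, C=0, D=0, E=0, F=0, G=0:
n1 = E OR C = 0 OR 0 = 0
n2 = B NAND n1 = 0 NAND 0 = 1
n3 = n2 AND F = 1 AND 0 = 0
n4 = n1 NOR n3 = 0 NOR 0 = 1
n5 = n4 NAND G = 1 NAND 0 = 1
n6 = D OR A = 0 OR 1 = 1
n7 = n5 AND n6 = 1 AND 1 = 1
n8 = n4 OR n7 = 1 OR 1 = 1
n9 = n8 NAND n4 = 1 NAND 1 = 0
n10 = n9 NAND n8 = 0 NAND 1 = 1
n11 = n7 AND n10 = 1 AND 1 = 1
So n11 = 1 as required.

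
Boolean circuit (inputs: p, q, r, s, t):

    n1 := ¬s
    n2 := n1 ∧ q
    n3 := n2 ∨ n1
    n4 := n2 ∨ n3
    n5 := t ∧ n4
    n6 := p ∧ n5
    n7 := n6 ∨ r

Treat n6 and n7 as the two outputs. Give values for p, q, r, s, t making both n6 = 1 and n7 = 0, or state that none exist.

Across all 32 input combinations, none give both n6 = 1 and n7 = 0.

no solution exists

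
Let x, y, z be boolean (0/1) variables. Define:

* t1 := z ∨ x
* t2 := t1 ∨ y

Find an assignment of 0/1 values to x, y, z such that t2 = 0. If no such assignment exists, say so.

x=0 y=0 z=0

t2 = t1 ∨ y must be 0, so both t1 = 0 and y = 0.
Check with x=0 y=0 z=0:
t1 = z ∨ x = 0 ∨ 0 = 0
t2 = t1 ∨ y = 0 ∨ 0 = 0
So t2 = 0 as required.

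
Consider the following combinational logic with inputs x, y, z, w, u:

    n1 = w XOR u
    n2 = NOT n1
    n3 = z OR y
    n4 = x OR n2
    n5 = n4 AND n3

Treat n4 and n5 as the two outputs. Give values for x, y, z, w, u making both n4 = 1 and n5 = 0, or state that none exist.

x=0, y=0, z=0, w=0, u=0

Check with x=0, y=0, z=0, w=0, u=0:
n1 = w XOR u = 0 XOR 0 = 0
n2 = NOT n1 = NOT 0 = 1
n3 = z OR y = 0 OR 0 = 0
n4 = x OR n2 = 0 OR 1 = 1
n5 = n4 AND n3 = 1 AND 0 = 0
So n4 = 1 and n5 = 0.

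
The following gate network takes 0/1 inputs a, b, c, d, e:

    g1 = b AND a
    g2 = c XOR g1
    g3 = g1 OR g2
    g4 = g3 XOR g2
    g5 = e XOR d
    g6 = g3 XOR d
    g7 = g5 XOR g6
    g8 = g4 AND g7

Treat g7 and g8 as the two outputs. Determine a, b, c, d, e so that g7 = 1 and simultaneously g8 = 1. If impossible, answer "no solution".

Check with a=1, b=1, c=1, d=0, e=0:
g1 = b AND a = 1 AND 1 = 1
g2 = c XOR g1 = 1 XOR 1 = 0
g3 = g1 OR g2 = 1 OR 0 = 1
g4 = g3 XOR g2 = 1 XOR 0 = 1
g5 = e XOR d = 0 XOR 0 = 0
g6 = g3 XOR d = 1 XOR 0 = 1
g7 = g5 XOR g6 = 0 XOR 1 = 1
g8 = g4 AND g7 = 1 AND 1 = 1
So g7 = 1 and g8 = 1.

a=1, b=1, c=1, d=0, e=0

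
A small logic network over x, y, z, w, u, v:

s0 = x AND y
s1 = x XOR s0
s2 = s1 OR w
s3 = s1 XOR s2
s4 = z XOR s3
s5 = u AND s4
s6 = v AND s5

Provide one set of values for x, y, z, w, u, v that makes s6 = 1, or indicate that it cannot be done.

s6 = v AND s5 must be 1, so both v = 1 and s5 = 1.
s5 = u AND s4 must be 1, so both u = 1 and s4 = 1.
Check with x=1 y=0 z=1 w=0 u=1 v=1:
s0 = x AND y = 1 AND 0 = 0
s1 = x XOR s0 = 1 XOR 0 = 1
s2 = s1 OR w = 1 OR 0 = 1
s3 = s1 XOR s2 = 1 XOR 1 = 0
s4 = z XOR s3 = 1 XOR 0 = 1
s5 = u AND s4 = 1 AND 1 = 1
s6 = v AND s5 = 1 AND 1 = 1
So s6 = 1 as required.

x=1 y=0 z=1 w=0 u=1 v=1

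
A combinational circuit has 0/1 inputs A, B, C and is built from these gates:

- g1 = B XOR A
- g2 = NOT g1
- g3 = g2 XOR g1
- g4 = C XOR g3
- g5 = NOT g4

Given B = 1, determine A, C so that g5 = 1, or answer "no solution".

A=0, C=1

g5 = NOT g4 must be 1, so g4 = 0.
g4 = C XOR g3 must be 0, so C and g3 are equal.
Check with B = 1 and A=0, C=1:
g1 = B XOR A = 1 XOR 0 = 1
g2 = NOT g1 = NOT 1 = 0
g3 = g2 XOR g1 = 0 XOR 1 = 1
g4 = C XOR g3 = 1 XOR 1 = 0
g5 = NOT g4 = NOT 0 = 1
So g5 = 1.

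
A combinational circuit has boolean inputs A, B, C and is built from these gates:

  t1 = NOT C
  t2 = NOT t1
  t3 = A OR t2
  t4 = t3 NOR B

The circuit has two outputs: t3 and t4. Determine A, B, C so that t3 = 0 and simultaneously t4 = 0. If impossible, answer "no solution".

Check with A=0, B=1, C=0:
t1 = NOT C = NOT 0 = 1
t2 = NOT t1 = NOT 1 = 0
t3 = A OR t2 = 0 OR 0 = 0
t4 = t3 NOR B = 0 NOR 1 = 0
So t3 = 0 and t4 = 0.

A=0, B=1, C=0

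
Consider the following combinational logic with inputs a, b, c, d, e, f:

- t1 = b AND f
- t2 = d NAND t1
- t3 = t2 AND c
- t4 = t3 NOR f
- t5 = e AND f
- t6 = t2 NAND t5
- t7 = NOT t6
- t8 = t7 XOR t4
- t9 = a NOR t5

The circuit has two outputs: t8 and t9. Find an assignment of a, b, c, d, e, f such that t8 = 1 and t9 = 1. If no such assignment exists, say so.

Check with a=0, b=0, c=0, d=1, e=0, f=0:
t1 = b AND f = 0 AND 0 = 0
t2 = d NAND t1 = 1 NAND 0 = 1
t3 = t2 AND c = 1 AND 0 = 0
t4 = t3 NOR f = 0 NOR 0 = 1
t5 = e AND f = 0 AND 0 = 0
t6 = t2 NAND t5 = 1 NAND 0 = 1
t7 = NOT t6 = NOT 1 = 0
t8 = t7 XOR t4 = 0 XOR 1 = 1
t9 = a NOR t5 = 0 NOR 0 = 1
So t8 = 1 and t9 = 1.

a=0, b=0, c=0, d=1, e=0, f=0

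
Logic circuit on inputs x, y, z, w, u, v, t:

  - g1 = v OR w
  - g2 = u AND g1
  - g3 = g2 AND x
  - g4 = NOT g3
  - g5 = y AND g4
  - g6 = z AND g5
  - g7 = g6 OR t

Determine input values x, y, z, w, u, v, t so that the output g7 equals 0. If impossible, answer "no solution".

g7 = g6 OR t must be 0, so both g6 = 0 and t = 0.
g6 = z AND g5 must be 0, so at least one of z, g5 is 0.
Check with x=1, y=0, z=1, w=1, u=1, v=1, t=0:
g1 = v OR w = 1 OR 1 = 1
g2 = u AND g1 = 1 AND 1 = 1
g3 = g2 AND x = 1 AND 1 = 1
g4 = NOT g3 = NOT 1 = 0
g5 = y AND g4 = 0 AND 0 = 0
g6 = z AND g5 = 1 AND 0 = 0
g7 = g6 OR t = 0 OR 0 = 0
So g7 = 0 as required.

x=1, y=0, z=1, w=1, u=1, v=1, t=0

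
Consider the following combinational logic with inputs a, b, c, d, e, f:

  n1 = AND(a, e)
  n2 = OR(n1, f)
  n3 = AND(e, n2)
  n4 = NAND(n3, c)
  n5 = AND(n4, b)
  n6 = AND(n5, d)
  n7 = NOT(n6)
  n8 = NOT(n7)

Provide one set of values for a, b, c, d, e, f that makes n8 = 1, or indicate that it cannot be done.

Check with a=0, b=1, c=1, d=1, e=1, f=0:
n1 = AND(a, e) = AND(0, 1) = 0
n2 = OR(n1, f) = OR(0, 0) = 0
n3 = AND(e, n2) = AND(1, 0) = 0
n4 = NAND(n3, c) = NAND(0, 1) = 1
n5 = AND(n4, b) = AND(1, 1) = 1
n6 = AND(n5, d) = AND(1, 1) = 1
n7 = NOT(n6) = NOT 1 = 0
n8 = NOT(n7) = NOT 0 = 1
So n8 = 1 as required.

a=0, b=1, c=1, d=1, e=1, f=0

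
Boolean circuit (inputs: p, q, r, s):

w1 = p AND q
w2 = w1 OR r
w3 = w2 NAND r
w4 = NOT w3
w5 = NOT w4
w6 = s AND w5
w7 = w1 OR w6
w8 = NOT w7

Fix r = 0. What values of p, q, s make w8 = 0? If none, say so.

p=1, q=1, s=0

w8 = NOT w7 must be 0, so w7 = 1.
Check with r = 0 and p=1, q=1, s=0:
w1 = p AND q = 1 AND 1 = 1
w2 = w1 OR r = 1 OR 0 = 1
w3 = w2 NAND r = 1 NAND 0 = 1
w4 = NOT w3 = NOT 1 = 0
w5 = NOT w4 = NOT 0 = 1
w6 = s AND w5 = 0 AND 1 = 0
w7 = w1 OR w6 = 1 OR 0 = 1
w8 = NOT w7 = NOT 1 = 0
So w8 = 0.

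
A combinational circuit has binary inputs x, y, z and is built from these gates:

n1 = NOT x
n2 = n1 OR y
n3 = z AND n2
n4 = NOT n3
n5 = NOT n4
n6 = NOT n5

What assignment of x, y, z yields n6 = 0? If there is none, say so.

n6 = NOT n5 must be 0, so n5 = 1.
Check with x=0 y=0 z=1:
n1 = NOT x = NOT 0 = 1
n2 = n1 OR y = 1 OR 0 = 1
n3 = z AND n2 = 1 AND 1 = 1
n4 = NOT n3 = NOT 1 = 0
n5 = NOT n4 = NOT 0 = 1
n6 = NOT n5 = NOT 1 = 0
So n6 = 0 as required.

x=0 y=0 z=1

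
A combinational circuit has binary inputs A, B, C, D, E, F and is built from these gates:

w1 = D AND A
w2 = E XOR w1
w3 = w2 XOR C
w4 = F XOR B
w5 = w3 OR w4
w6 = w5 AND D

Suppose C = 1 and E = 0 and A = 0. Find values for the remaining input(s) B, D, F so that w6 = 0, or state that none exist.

B=1 D=0 F=1

w6 = w5 AND D must be 0, so at least one of w5, D is 0.
Check with C = 1 and E = 0 and A = 0 and B=1, D=0, F=1:
w1 = D AND A = 0 AND 0 = 0
w2 = E XOR w1 = 0 XOR 0 = 0
w3 = w2 XOR C = 0 XOR 1 = 1
w4 = F XOR B = 1 XOR 1 = 0
w5 = w3 OR w4 = 1 OR 0 = 1
w6 = w5 AND D = 1 AND 0 = 0
So w6 = 0.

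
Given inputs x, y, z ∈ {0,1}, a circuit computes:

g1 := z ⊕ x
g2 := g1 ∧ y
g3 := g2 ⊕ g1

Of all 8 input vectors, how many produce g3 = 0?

6

g3 = g2 ⊕ g1 must be 0, so g2 and g1 are equal.
Satisfying assignments:
  x=0, y=0, z=0
  x=0, y=1, z=0
  x=0, y=1, z=1
  x=1, y=0, z=1
  x=1, y=1, z=0
  x=1, y=1, z=1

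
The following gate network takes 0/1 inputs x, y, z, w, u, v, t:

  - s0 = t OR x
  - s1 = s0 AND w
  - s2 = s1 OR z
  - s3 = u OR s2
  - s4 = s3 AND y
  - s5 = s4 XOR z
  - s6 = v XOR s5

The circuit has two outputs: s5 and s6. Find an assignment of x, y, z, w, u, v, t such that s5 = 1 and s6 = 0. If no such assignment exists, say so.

Check with x=1, y=0, z=1, w=1, u=0, v=1, t=0:
s0 = t OR x = 0 OR 1 = 1
s1 = s0 AND w = 1 AND 1 = 1
s2 = s1 OR z = 1 OR 1 = 1
s3 = u OR s2 = 0 OR 1 = 1
s4 = s3 AND y = 1 AND 0 = 0
s5 = s4 XOR z = 0 XOR 1 = 1
s6 = v XOR s5 = 1 XOR 1 = 0
So s5 = 1 and s6 = 0.

x=1, y=0, z=1, w=1, u=0, v=1, t=0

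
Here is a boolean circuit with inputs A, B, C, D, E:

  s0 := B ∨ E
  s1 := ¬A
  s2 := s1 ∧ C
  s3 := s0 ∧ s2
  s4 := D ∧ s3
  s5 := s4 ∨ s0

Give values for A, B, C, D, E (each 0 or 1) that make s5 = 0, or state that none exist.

s5 = s4 ∨ s0 must be 0, so both s4 = 0 and s0 = 0.
Check with A=1, B=0, C=0, D=0, E=0:
s0 = B ∨ E = 0 ∨ 0 = 0
s1 = ¬A = ¬1 = 0
s2 = s1 ∧ C = 0 ∧ 0 = 0
s3 = s0 ∧ s2 = 0 ∧ 0 = 0
s4 = D ∧ s3 = 0 ∧ 0 = 0
s5 = s4 ∨ s0 = 0 ∨ 0 = 0
So s5 = 0 as required.

A=1, B=0, C=0, D=0, E=0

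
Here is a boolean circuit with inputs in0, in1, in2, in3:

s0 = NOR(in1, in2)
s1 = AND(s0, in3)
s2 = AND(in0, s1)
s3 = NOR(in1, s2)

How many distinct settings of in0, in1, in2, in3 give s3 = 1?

s3 = NOR(in1, s2) must be 1, so both in1 = 0 and s2 = 0.
s2 = AND(in0, s1) must be 0, so at least one of in0, s1 is 0.
Enumerating the 16 input combinations, 7 give s3 = 1 and 9 give s3 = 0.

7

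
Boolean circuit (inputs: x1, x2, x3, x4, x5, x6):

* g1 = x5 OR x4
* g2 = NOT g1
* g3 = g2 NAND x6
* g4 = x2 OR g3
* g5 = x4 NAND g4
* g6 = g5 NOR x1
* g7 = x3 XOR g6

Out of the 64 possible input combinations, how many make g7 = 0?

g7 = x3 XOR g6 must be 0, so x3 and g6 are equal.
Enumerating the 64 input combinations, 32 give g7 = 0 and 32 give g7 = 1.

32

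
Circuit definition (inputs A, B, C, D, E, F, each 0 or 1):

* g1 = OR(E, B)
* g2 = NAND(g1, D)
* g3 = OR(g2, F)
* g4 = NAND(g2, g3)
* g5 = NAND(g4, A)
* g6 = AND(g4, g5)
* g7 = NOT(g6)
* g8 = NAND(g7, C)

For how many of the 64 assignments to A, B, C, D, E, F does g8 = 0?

26

g8 = NAND(g7, C) must be 0, so both g7 = 1 and C = 1.
g7 = NOT(g6) must be 1, so g6 = 0.
Enumerating the 64 input combinations, 26 give g8 = 0 and 38 give g8 = 1.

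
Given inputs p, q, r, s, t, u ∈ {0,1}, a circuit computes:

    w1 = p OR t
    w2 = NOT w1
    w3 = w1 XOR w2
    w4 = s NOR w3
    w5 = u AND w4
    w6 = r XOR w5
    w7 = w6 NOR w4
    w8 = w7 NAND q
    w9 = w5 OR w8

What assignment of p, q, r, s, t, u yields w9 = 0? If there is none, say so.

w9 = w5 OR w8 must be 0, so both w5 = 0 and w8 = 0.
w5 = u AND w4 must be 0, so at least one of u, w4 is 0.
w8 = w7 NAND q must be 0, so both w7 = 1 and q = 1.
Check with p=1 q=1 r=0 s=1 t=1 u=1:
w1 = p OR t = 1 OR 1 = 1
w2 = NOT w1 = NOT 1 = 0
w3 = w1 XOR w2 = 1 XOR 0 = 1
w4 = s NOR w3 = 1 NOR 1 = 0
w5 = u AND w4 = 1 AND 0 = 0
w6 = r XOR w5 = 0 XOR 0 = 0
w7 = w6 NOR w4 = 0 NOR 0 = 1
w8 = w7 NAND q = 1 NAND 1 = 0
w9 = w5 OR w8 = 0 OR 0 = 0
So w9 = 0 as required.

p=1 q=1 r=0 s=1 t=1 u=1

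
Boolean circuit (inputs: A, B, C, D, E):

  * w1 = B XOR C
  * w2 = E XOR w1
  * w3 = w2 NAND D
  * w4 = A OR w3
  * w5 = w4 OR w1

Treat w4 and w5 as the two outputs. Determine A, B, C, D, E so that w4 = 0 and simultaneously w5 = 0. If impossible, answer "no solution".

A=0, B=0, C=0, D=1, E=1

Check with A=0, B=0, C=0, D=1, E=1:
w1 = B XOR C = 0 XOR 0 = 0
w2 = E XOR w1 = 1 XOR 0 = 1
w3 = w2 NAND D = 1 NAND 1 = 0
w4 = A OR w3 = 0 OR 0 = 0
w5 = w4 OR w1 = 0 OR 0 = 0
So w4 = 0 and w5 = 0.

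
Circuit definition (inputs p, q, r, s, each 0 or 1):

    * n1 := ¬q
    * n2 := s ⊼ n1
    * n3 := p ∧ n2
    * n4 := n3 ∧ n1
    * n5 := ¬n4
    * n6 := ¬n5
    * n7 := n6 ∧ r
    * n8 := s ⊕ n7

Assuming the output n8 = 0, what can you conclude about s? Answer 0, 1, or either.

0

n8 = s ⊕ n7 must be 0, so s and n7 are equal.
Every assignment with n8 = 0 has s = 0; there are 7 such assignment(s).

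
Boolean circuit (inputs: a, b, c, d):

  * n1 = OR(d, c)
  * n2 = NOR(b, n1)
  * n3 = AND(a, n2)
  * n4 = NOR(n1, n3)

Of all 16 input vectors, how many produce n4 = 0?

n4 = NOR(n1, n3) must be 0, so at least one of n1, n3 is 1.
Enumerating the 16 input combinations, 13 give n4 = 0 and 3 give n4 = 1.

13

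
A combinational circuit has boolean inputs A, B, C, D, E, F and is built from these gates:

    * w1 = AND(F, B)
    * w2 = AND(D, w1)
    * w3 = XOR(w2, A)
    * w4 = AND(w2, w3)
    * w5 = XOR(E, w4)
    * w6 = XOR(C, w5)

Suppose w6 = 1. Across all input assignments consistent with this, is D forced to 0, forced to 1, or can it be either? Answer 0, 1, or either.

either

Both values of D occur among assignments with w6 = 1:
  D=0: A=0, B=0, C=0, D=0, E=1, F=0
  D=1: A=0, B=0, C=0, D=1, E=1, F=0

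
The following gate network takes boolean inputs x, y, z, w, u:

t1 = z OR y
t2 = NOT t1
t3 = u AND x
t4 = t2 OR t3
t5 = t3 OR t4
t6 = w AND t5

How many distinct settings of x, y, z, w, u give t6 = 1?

7

t6 = w AND t5 must be 1, so both w = 1 and t5 = 1.
Enumerating the 32 input combinations, 7 give t6 = 1 and 25 give t6 = 0.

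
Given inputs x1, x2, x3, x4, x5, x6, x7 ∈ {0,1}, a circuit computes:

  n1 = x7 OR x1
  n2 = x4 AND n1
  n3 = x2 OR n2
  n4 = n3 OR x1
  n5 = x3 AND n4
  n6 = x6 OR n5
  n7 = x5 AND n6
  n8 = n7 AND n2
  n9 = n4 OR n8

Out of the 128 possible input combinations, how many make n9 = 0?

n9 = n4 OR n8 must be 0, so both n4 = 0 and n8 = 0.
Enumerating the 128 input combinations, 24 give n9 = 0 and 104 give n9 = 1.

24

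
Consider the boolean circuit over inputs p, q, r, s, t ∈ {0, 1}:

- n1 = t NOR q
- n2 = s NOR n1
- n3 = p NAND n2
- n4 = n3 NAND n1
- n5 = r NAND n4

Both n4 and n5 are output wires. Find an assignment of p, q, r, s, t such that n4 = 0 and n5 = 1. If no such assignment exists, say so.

Check with p=0, q=0, r=0, s=1, t=0:
n1 = t NOR q = 0 NOR 0 = 1
n2 = s NOR n1 = 1 NOR 1 = 0
n3 = p NAND n2 = 0 NAND 0 = 1
n4 = n3 NAND n1 = 1 NAND 1 = 0
n5 = r NAND n4 = 0 NAND 0 = 1
So n4 = 0 and n5 = 1.

p=0, q=0, r=0, s=1, t=0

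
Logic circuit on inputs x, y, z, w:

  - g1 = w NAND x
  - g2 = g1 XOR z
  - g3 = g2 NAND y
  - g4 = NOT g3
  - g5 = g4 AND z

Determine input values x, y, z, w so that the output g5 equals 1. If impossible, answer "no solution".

g5 = g4 AND z must be 1, so both g4 = 1 and z = 1.
g4 = NOT g3 must be 1, so g3 = 0.
Check with x=1, y=1, z=1, w=1:
g1 = w NAND x = 1 NAND 1 = 0
g2 = g1 XOR z = 0 XOR 1 = 1
g3 = g2 NAND y = 1 NAND 1 = 0
g4 = NOT g3 = NOT 0 = 1
g5 = g4 AND z = 1 AND 1 = 1
So g5 = 1 as required.

x=1, y=1, z=1, w=1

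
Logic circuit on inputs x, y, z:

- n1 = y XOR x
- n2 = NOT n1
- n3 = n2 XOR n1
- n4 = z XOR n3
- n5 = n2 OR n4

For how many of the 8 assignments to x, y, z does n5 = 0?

n5 = n2 OR n4 must be 0, so both n2 = 0 and n4 = 0.
n2 = NOT n1 must be 0, so n1 = 1.
n4 = z XOR n3 must be 0, so z and n3 are equal.
Enumerating the 8 input combinations, 2 give n5 = 0 and 6 give n5 = 1.

2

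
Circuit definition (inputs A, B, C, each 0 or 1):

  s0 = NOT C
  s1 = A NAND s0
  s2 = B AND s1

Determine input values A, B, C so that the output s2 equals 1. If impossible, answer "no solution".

s2 = B AND s1 must be 1, so both B = 1 and s1 = 1.
s1 = A NAND s0 must be 1, so at least one of A, s0 is 0.
Check with A=0, B=1, C=1:
s0 = NOT C = NOT 1 = 0
s1 = A NAND s0 = 0 NAND 0 = 1
s2 = B AND s1 = 1 AND 1 = 1
So s2 = 1 as required.

A=0, B=1, C=1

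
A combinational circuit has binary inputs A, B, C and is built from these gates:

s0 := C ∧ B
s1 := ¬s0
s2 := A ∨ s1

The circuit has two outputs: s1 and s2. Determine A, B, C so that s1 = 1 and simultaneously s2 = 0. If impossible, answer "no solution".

Across all 8 input combinations, none give both s1 = 1 and s2 = 0.

no solution exists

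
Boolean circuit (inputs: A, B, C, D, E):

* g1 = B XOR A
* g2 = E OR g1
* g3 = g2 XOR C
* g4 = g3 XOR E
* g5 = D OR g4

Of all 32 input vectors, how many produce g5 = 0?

8

g5 = D OR g4 must be 0, so both D = 0 and g4 = 0.
g4 = g3 XOR E must be 0, so g3 and E are equal.
Enumerating the 32 input combinations, 8 give g5 = 0 and 24 give g5 = 1.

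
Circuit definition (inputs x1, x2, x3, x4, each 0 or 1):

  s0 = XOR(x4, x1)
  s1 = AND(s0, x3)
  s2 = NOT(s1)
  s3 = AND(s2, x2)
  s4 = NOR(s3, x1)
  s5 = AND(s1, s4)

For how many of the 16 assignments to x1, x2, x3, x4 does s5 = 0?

s5 = AND(s1, s4) must be 0, so at least one of s1, s4 is 0.
Enumerating the 16 input combinations, 14 give s5 = 0 and 2 give s5 = 1.

14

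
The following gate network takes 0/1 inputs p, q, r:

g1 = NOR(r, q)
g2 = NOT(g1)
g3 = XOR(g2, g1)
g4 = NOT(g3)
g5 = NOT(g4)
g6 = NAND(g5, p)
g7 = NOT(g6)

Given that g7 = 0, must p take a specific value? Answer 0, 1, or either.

0

g7 = NOT(g6) must be 0, so g6 = 1.
g6 = NAND(g5, p) must be 1, so at least one of g5, p is 0.
Every assignment with g7 = 0 has p = 0; there are 4 such assignment(s).
  p=0, q=0, r=0
  p=0, q=0, r=1
  p=0, q=1, r=0
  p=0, q=1, r=1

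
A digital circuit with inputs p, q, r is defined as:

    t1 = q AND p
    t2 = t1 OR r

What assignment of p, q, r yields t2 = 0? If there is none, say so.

p=0, q=1, r=0

t2 = t1 OR r must be 0, so both t1 = 0 and r = 0.
Check with p=0, q=1, r=0:
t1 = q AND p = 1 AND 0 = 0
t2 = t1 OR r = 0 OR 0 = 0
So t2 = 0 as required.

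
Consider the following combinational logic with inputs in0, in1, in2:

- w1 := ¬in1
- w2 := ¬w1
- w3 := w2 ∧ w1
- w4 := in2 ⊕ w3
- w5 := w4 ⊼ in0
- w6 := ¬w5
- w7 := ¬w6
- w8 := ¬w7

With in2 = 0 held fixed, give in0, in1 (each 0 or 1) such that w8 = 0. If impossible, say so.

in0=1, in1=1

w8 = ¬w7 must be 0, so w7 = 1.
Check with in2 = 0 and in0=1, in1=1:
w1 = ¬in1 = ¬1 = 0
w2 = ¬w1 = ¬0 = 1
w3 = w2 ∧ w1 = 1 ∧ 0 = 0
w4 = in2 ⊕ w3 = 0 ⊕ 0 = 0
w5 = w4 ⊼ in0 = 0 ⊼ 1 = 1
w6 = ¬w5 = ¬1 = 0
w7 = ¬w6 = ¬0 = 1
w8 = ¬w7 = ¬1 = 0
So w8 = 0.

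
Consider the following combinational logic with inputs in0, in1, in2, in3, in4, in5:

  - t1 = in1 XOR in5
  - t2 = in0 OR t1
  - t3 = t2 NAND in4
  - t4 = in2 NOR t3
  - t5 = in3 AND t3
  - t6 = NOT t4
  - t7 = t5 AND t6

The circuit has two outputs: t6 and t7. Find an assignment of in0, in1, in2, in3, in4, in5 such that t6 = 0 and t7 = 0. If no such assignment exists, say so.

in0=1, in1=0, in2=0, in3=1, in4=1, in5=0

Check with in0=1, in1=0, in2=0, in3=1, in4=1, in5=0:
t1 = in1 XOR in5 = 0 XOR 0 = 0
t2 = in0 OR t1 = 1 OR 0 = 1
t3 = t2 NAND in4 = 1 NAND 1 = 0
t4 = in2 NOR t3 = 0 NOR 0 = 1
t5 = in3 AND t3 = 1 AND 0 = 0
t6 = NOT t4 = NOT 1 = 0
t7 = t5 AND t6 = 0 AND 0 = 0
So t6 = 0 and t7 = 0.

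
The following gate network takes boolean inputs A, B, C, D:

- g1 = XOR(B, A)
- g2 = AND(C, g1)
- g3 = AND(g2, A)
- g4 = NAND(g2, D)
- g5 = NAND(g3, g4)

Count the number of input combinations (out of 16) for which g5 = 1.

g5 = NAND(g3, g4) must be 1, so at least one of g3, g4 is 0.
Enumerating the 16 input combinations, 15 give g5 = 1 and 1 give g5 = 0.

15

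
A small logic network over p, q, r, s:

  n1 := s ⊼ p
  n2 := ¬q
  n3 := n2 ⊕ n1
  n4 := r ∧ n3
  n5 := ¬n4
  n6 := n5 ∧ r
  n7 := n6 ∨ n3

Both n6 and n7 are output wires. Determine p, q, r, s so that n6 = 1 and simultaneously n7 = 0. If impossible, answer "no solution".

no solution exists

Across all 16 input combinations, none give both n6 = 1 and n7 = 0.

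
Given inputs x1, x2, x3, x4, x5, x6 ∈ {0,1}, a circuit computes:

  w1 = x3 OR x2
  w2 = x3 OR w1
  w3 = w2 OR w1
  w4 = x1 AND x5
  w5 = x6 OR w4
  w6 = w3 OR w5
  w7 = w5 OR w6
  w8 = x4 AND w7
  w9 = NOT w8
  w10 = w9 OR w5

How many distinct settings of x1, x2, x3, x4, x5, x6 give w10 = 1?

w10 = w9 OR w5 must be 1, so at least one of w9, w5 is 1.
Enumerating the 64 input combinations, 55 give w10 = 1 and 9 give w10 = 0.

55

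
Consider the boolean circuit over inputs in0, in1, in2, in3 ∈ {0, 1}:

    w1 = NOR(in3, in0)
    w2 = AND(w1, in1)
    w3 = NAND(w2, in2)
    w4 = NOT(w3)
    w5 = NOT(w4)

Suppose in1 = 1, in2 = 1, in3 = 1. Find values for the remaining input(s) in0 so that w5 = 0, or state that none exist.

With in1 = 1, in2 = 1, in3 = 1 fixed, none of the 2 settings of in0 give w5 = 0.
For example, with in0=0:
w1 = NOR(in3, in0) = NOR(1, 0) = 0
w2 = AND(w1, in1) = AND(0, 1) = 0
w3 = NAND(w2, in2) = NAND(0, 1) = 1
w4 = NOT(w3) = NOT 1 = 0
w5 = NOT(w4) = NOT 0 = 1
giving w5 = 1 ≠ 0.

no solution exists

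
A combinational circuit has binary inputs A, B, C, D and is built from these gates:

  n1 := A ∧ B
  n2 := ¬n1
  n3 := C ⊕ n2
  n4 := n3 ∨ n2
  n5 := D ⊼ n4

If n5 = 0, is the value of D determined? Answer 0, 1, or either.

1

n5 = D ⊼ n4 must be 0, so both D = 1 and n4 = 1.
n4 = n3 ∨ n2 must be 1, so at least one of n3, n2 is 1.
Every assignment with n5 = 0 has D = 1; there are 7 such assignment(s).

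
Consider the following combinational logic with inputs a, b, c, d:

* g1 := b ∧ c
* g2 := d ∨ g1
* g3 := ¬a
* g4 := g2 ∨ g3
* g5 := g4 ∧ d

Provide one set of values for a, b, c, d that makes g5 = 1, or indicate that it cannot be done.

Check with a=1, b=1, c=0, d=1:
g1 = b ∧ c = 1 ∧ 0 = 0
g2 = d ∨ g1 = 1 ∨ 0 = 1
g3 = ¬a = ¬1 = 0
g4 = g2 ∨ g3 = 1 ∨ 0 = 1
g5 = g4 ∧ d = 1 ∧ 1 = 1
So g5 = 1 as required.

a=1, b=1, c=0, d=1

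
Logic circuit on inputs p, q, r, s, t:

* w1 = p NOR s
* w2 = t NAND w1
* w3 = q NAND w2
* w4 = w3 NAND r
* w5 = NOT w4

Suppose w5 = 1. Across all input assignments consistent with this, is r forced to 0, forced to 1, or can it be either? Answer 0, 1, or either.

w5 = NOT w4 must be 1, so w4 = 0.
w4 = w3 NAND r must be 0, so both w3 = 1 and r = 1.
Every assignment with w5 = 1 has r = 1; there are 9 such assignment(s).

1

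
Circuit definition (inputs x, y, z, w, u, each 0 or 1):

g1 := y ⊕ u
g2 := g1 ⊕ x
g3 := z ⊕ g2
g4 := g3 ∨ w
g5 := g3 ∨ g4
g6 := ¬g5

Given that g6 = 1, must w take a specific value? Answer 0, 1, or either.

g6 = ¬g5 must be 1, so g5 = 0.
g5 = g3 ∨ g4 must be 0, so both g3 = 0 and g4 = 0.
g3 = z ⊕ g2 must be 0, so z and g2 are equal.
Every assignment with g6 = 1 has w = 0; there are 8 such assignment(s).

0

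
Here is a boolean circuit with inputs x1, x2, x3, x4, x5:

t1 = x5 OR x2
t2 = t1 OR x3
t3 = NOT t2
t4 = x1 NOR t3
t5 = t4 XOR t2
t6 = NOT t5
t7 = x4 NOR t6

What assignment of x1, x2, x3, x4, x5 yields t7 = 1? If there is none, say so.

t7 = x4 NOR t6 must be 1, so both x4 = 0 and t6 = 0.
t6 = NOT t5 must be 0, so t5 = 1.
Check with x1=1, x2=1, x3=1, x4=0, x5=0:
t1 = x5 OR x2 = 0 OR 1 = 1
t2 = t1 OR x3 = 1 OR 1 = 1
t3 = NOT t2 = NOT 1 = 0
t4 = x1 NOR t3 = 1 NOR 0 = 0
t5 = t4 XOR t2 = 0 XOR 1 = 1
t6 = NOT t5 = NOT 1 = 0
t7 = x4 NOR t6 = 0 NOR 0 = 1
So t7 = 1 as required.

x1=1, x2=1, x3=1, x4=0, x5=0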